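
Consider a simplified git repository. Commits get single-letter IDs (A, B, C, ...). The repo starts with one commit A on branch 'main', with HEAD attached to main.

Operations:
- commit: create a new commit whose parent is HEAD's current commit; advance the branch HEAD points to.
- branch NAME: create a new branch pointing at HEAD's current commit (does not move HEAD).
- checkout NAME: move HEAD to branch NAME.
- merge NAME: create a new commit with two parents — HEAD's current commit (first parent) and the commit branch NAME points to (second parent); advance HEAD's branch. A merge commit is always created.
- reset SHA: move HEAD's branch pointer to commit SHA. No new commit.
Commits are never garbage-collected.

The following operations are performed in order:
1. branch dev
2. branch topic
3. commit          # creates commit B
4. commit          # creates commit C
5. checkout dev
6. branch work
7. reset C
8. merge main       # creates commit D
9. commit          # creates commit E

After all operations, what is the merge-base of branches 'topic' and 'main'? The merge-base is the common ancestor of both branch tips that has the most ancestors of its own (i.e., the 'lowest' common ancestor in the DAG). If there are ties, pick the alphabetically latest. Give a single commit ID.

After op 1 (branch): HEAD=main@A [dev=A main=A]
After op 2 (branch): HEAD=main@A [dev=A main=A topic=A]
After op 3 (commit): HEAD=main@B [dev=A main=B topic=A]
After op 4 (commit): HEAD=main@C [dev=A main=C topic=A]
After op 5 (checkout): HEAD=dev@A [dev=A main=C topic=A]
After op 6 (branch): HEAD=dev@A [dev=A main=C topic=A work=A]
After op 7 (reset): HEAD=dev@C [dev=C main=C topic=A work=A]
After op 8 (merge): HEAD=dev@D [dev=D main=C topic=A work=A]
After op 9 (commit): HEAD=dev@E [dev=E main=C topic=A work=A]
ancestors(topic=A): ['A']
ancestors(main=C): ['A', 'B', 'C']
common: ['A']

Answer: A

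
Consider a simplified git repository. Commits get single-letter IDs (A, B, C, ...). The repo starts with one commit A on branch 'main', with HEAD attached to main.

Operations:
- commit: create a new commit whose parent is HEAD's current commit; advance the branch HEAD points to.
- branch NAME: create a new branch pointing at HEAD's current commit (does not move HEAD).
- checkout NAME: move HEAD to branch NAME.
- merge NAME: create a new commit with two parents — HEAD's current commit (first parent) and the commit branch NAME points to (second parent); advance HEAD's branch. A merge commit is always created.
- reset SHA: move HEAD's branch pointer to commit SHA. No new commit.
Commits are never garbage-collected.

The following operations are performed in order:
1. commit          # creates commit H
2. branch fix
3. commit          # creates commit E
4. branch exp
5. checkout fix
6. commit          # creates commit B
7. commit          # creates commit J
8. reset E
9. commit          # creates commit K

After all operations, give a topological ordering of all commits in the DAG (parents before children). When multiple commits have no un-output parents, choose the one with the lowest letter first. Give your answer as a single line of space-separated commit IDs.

Answer: A H B E J K

Derivation:
After op 1 (commit): HEAD=main@H [main=H]
After op 2 (branch): HEAD=main@H [fix=H main=H]
After op 3 (commit): HEAD=main@E [fix=H main=E]
After op 4 (branch): HEAD=main@E [exp=E fix=H main=E]
After op 5 (checkout): HEAD=fix@H [exp=E fix=H main=E]
After op 6 (commit): HEAD=fix@B [exp=E fix=B main=E]
After op 7 (commit): HEAD=fix@J [exp=E fix=J main=E]
After op 8 (reset): HEAD=fix@E [exp=E fix=E main=E]
After op 9 (commit): HEAD=fix@K [exp=E fix=K main=E]
commit A: parents=[]
commit B: parents=['H']
commit E: parents=['H']
commit H: parents=['A']
commit J: parents=['B']
commit K: parents=['E']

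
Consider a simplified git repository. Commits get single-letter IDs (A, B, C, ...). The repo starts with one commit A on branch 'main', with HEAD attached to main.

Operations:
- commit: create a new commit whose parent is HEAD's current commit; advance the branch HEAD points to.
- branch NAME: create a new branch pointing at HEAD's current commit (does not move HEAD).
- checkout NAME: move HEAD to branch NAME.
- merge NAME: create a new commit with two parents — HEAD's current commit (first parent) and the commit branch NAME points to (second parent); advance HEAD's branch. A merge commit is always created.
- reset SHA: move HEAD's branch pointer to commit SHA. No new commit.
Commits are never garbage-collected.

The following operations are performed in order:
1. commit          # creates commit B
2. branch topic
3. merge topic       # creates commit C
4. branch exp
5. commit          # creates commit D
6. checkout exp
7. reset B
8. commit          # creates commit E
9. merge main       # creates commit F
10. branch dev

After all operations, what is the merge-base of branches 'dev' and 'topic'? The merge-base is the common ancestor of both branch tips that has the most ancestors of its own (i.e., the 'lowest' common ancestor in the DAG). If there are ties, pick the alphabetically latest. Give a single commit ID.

After op 1 (commit): HEAD=main@B [main=B]
After op 2 (branch): HEAD=main@B [main=B topic=B]
After op 3 (merge): HEAD=main@C [main=C topic=B]
After op 4 (branch): HEAD=main@C [exp=C main=C topic=B]
After op 5 (commit): HEAD=main@D [exp=C main=D topic=B]
After op 6 (checkout): HEAD=exp@C [exp=C main=D topic=B]
After op 7 (reset): HEAD=exp@B [exp=B main=D topic=B]
After op 8 (commit): HEAD=exp@E [exp=E main=D topic=B]
After op 9 (merge): HEAD=exp@F [exp=F main=D topic=B]
After op 10 (branch): HEAD=exp@F [dev=F exp=F main=D topic=B]
ancestors(dev=F): ['A', 'B', 'C', 'D', 'E', 'F']
ancestors(topic=B): ['A', 'B']
common: ['A', 'B']

Answer: B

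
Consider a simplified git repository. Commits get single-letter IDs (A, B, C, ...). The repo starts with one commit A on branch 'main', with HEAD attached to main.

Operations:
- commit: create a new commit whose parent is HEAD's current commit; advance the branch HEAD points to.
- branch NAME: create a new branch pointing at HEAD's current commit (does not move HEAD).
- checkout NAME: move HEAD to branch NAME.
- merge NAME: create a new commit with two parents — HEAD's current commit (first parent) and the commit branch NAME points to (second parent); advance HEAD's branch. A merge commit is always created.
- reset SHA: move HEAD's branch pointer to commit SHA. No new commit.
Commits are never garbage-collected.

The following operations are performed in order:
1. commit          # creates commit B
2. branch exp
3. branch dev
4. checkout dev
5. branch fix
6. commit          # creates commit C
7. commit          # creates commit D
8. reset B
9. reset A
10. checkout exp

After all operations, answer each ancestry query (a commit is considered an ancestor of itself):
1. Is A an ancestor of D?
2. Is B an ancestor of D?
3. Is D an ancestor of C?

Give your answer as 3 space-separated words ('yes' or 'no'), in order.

After op 1 (commit): HEAD=main@B [main=B]
After op 2 (branch): HEAD=main@B [exp=B main=B]
After op 3 (branch): HEAD=main@B [dev=B exp=B main=B]
After op 4 (checkout): HEAD=dev@B [dev=B exp=B main=B]
After op 5 (branch): HEAD=dev@B [dev=B exp=B fix=B main=B]
After op 6 (commit): HEAD=dev@C [dev=C exp=B fix=B main=B]
After op 7 (commit): HEAD=dev@D [dev=D exp=B fix=B main=B]
After op 8 (reset): HEAD=dev@B [dev=B exp=B fix=B main=B]
After op 9 (reset): HEAD=dev@A [dev=A exp=B fix=B main=B]
After op 10 (checkout): HEAD=exp@B [dev=A exp=B fix=B main=B]
ancestors(D) = {A,B,C,D}; A in? yes
ancestors(D) = {A,B,C,D}; B in? yes
ancestors(C) = {A,B,C}; D in? no

Answer: yes yes no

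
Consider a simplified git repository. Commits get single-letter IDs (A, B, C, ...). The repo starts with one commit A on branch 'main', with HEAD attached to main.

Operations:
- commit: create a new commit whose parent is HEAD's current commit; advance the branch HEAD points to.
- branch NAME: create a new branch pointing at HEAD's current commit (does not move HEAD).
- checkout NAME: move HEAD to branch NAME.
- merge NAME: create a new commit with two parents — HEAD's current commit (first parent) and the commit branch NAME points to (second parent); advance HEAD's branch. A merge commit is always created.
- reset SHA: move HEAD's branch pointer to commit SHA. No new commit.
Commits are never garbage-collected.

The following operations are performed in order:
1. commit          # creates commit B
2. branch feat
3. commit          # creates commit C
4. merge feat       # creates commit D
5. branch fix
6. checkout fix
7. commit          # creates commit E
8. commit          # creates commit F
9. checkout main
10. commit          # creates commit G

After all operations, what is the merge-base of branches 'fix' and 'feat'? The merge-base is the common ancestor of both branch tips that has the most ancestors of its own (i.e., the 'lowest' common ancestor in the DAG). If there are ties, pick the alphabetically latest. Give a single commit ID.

After op 1 (commit): HEAD=main@B [main=B]
After op 2 (branch): HEAD=main@B [feat=B main=B]
After op 3 (commit): HEAD=main@C [feat=B main=C]
After op 4 (merge): HEAD=main@D [feat=B main=D]
After op 5 (branch): HEAD=main@D [feat=B fix=D main=D]
After op 6 (checkout): HEAD=fix@D [feat=B fix=D main=D]
After op 7 (commit): HEAD=fix@E [feat=B fix=E main=D]
After op 8 (commit): HEAD=fix@F [feat=B fix=F main=D]
After op 9 (checkout): HEAD=main@D [feat=B fix=F main=D]
After op 10 (commit): HEAD=main@G [feat=B fix=F main=G]
ancestors(fix=F): ['A', 'B', 'C', 'D', 'E', 'F']
ancestors(feat=B): ['A', 'B']
common: ['A', 'B']

Answer: B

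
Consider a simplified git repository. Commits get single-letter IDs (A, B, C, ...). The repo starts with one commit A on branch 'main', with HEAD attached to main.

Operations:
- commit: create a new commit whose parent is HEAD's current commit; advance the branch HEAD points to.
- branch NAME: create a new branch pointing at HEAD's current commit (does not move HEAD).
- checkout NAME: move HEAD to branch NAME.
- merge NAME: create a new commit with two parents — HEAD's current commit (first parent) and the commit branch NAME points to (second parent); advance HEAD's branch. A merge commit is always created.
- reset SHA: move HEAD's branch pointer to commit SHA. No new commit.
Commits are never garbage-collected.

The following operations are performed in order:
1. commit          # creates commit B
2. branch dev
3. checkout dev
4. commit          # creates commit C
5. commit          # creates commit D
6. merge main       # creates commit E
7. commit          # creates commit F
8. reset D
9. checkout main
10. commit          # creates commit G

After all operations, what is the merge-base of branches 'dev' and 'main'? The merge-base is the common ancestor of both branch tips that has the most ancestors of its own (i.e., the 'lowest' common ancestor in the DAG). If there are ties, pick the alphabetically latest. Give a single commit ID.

After op 1 (commit): HEAD=main@B [main=B]
After op 2 (branch): HEAD=main@B [dev=B main=B]
After op 3 (checkout): HEAD=dev@B [dev=B main=B]
After op 4 (commit): HEAD=dev@C [dev=C main=B]
After op 5 (commit): HEAD=dev@D [dev=D main=B]
After op 6 (merge): HEAD=dev@E [dev=E main=B]
After op 7 (commit): HEAD=dev@F [dev=F main=B]
After op 8 (reset): HEAD=dev@D [dev=D main=B]
After op 9 (checkout): HEAD=main@B [dev=D main=B]
After op 10 (commit): HEAD=main@G [dev=D main=G]
ancestors(dev=D): ['A', 'B', 'C', 'D']
ancestors(main=G): ['A', 'B', 'G']
common: ['A', 'B']

Answer: B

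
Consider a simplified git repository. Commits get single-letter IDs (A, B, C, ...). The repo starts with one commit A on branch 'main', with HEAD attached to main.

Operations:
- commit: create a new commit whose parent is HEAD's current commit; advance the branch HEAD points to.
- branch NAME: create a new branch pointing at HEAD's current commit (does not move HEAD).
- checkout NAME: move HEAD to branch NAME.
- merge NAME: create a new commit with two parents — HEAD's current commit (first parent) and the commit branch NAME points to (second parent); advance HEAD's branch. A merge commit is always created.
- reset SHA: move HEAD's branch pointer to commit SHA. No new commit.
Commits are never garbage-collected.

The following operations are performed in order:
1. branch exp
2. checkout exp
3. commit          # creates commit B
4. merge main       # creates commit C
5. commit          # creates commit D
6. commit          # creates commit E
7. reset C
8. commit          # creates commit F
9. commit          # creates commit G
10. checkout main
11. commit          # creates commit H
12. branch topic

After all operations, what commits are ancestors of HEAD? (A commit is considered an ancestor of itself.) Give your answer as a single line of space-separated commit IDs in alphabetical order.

Answer: A H

Derivation:
After op 1 (branch): HEAD=main@A [exp=A main=A]
After op 2 (checkout): HEAD=exp@A [exp=A main=A]
After op 3 (commit): HEAD=exp@B [exp=B main=A]
After op 4 (merge): HEAD=exp@C [exp=C main=A]
After op 5 (commit): HEAD=exp@D [exp=D main=A]
After op 6 (commit): HEAD=exp@E [exp=E main=A]
After op 7 (reset): HEAD=exp@C [exp=C main=A]
After op 8 (commit): HEAD=exp@F [exp=F main=A]
After op 9 (commit): HEAD=exp@G [exp=G main=A]
After op 10 (checkout): HEAD=main@A [exp=G main=A]
After op 11 (commit): HEAD=main@H [exp=G main=H]
After op 12 (branch): HEAD=main@H [exp=G main=H topic=H]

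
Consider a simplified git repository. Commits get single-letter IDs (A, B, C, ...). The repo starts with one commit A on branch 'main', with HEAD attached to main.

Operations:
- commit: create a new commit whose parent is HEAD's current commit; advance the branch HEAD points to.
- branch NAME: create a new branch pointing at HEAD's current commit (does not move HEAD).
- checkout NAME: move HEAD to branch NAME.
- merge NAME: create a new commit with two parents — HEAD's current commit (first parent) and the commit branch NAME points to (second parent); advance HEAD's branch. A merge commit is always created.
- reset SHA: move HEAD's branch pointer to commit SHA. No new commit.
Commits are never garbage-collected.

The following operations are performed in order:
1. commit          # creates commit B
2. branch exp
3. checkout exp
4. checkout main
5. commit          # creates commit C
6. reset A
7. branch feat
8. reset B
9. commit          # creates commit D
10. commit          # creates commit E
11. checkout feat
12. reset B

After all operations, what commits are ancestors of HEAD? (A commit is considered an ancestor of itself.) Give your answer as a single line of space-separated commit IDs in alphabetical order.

Answer: A B

Derivation:
After op 1 (commit): HEAD=main@B [main=B]
After op 2 (branch): HEAD=main@B [exp=B main=B]
After op 3 (checkout): HEAD=exp@B [exp=B main=B]
After op 4 (checkout): HEAD=main@B [exp=B main=B]
After op 5 (commit): HEAD=main@C [exp=B main=C]
After op 6 (reset): HEAD=main@A [exp=B main=A]
After op 7 (branch): HEAD=main@A [exp=B feat=A main=A]
After op 8 (reset): HEAD=main@B [exp=B feat=A main=B]
After op 9 (commit): HEAD=main@D [exp=B feat=A main=D]
After op 10 (commit): HEAD=main@E [exp=B feat=A main=E]
After op 11 (checkout): HEAD=feat@A [exp=B feat=A main=E]
After op 12 (reset): HEAD=feat@B [exp=B feat=B main=E]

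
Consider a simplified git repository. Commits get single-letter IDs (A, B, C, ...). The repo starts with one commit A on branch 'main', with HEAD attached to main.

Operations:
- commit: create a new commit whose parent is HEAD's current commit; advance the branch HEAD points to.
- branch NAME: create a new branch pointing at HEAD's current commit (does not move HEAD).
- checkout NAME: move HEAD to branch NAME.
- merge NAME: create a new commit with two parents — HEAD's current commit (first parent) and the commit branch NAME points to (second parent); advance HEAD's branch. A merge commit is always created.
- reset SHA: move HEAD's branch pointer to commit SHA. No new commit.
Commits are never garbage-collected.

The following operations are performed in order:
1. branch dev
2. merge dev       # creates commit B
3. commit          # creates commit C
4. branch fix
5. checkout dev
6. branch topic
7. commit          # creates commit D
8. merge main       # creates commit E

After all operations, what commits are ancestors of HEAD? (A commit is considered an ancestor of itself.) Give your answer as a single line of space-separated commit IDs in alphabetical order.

Answer: A B C D E

Derivation:
After op 1 (branch): HEAD=main@A [dev=A main=A]
After op 2 (merge): HEAD=main@B [dev=A main=B]
After op 3 (commit): HEAD=main@C [dev=A main=C]
After op 4 (branch): HEAD=main@C [dev=A fix=C main=C]
After op 5 (checkout): HEAD=dev@A [dev=A fix=C main=C]
After op 6 (branch): HEAD=dev@A [dev=A fix=C main=C topic=A]
After op 7 (commit): HEAD=dev@D [dev=D fix=C main=C topic=A]
After op 8 (merge): HEAD=dev@E [dev=E fix=C main=C topic=A]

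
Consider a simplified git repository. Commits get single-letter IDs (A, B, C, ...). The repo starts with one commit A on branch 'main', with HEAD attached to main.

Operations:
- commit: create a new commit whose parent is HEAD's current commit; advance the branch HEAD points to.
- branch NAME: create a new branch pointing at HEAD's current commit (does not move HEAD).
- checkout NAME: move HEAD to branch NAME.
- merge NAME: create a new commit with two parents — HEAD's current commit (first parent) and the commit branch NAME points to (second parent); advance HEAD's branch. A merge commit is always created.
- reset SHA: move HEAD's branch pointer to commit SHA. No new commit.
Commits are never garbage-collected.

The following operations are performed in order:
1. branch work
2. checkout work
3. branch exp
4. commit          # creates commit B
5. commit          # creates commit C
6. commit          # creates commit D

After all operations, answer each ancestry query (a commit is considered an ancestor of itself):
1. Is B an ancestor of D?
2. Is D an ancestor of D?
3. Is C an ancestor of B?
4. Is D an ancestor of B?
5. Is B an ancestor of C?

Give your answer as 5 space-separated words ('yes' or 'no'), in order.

After op 1 (branch): HEAD=main@A [main=A work=A]
After op 2 (checkout): HEAD=work@A [main=A work=A]
After op 3 (branch): HEAD=work@A [exp=A main=A work=A]
After op 4 (commit): HEAD=work@B [exp=A main=A work=B]
After op 5 (commit): HEAD=work@C [exp=A main=A work=C]
After op 6 (commit): HEAD=work@D [exp=A main=A work=D]
ancestors(D) = {A,B,C,D}; B in? yes
ancestors(D) = {A,B,C,D}; D in? yes
ancestors(B) = {A,B}; C in? no
ancestors(B) = {A,B}; D in? no
ancestors(C) = {A,B,C}; B in? yes

Answer: yes yes no no yes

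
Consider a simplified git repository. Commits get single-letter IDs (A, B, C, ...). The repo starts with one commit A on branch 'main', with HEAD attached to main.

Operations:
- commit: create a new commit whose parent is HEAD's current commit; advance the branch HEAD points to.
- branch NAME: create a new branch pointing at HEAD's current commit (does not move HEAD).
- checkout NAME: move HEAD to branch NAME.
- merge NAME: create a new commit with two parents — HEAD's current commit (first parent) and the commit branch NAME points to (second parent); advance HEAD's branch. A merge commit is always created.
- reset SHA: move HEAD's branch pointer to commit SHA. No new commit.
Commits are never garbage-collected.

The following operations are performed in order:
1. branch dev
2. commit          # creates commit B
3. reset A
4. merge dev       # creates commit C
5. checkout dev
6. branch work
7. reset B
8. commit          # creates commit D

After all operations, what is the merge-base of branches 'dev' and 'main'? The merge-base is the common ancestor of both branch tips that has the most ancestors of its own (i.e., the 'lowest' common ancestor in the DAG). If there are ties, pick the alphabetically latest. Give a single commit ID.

Answer: A

Derivation:
After op 1 (branch): HEAD=main@A [dev=A main=A]
After op 2 (commit): HEAD=main@B [dev=A main=B]
After op 3 (reset): HEAD=main@A [dev=A main=A]
After op 4 (merge): HEAD=main@C [dev=A main=C]
After op 5 (checkout): HEAD=dev@A [dev=A main=C]
After op 6 (branch): HEAD=dev@A [dev=A main=C work=A]
After op 7 (reset): HEAD=dev@B [dev=B main=C work=A]
After op 8 (commit): HEAD=dev@D [dev=D main=C work=A]
ancestors(dev=D): ['A', 'B', 'D']
ancestors(main=C): ['A', 'C']
common: ['A']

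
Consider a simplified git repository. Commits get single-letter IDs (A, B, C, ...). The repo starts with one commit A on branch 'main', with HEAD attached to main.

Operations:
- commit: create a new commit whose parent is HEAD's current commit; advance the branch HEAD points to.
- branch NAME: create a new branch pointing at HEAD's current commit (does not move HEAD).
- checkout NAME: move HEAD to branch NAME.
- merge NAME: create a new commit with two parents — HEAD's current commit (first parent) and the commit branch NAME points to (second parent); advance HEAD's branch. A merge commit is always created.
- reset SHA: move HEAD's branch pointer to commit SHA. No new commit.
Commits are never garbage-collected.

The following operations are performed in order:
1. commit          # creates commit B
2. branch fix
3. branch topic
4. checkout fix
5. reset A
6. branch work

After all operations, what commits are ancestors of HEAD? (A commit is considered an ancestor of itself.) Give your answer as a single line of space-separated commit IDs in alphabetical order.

After op 1 (commit): HEAD=main@B [main=B]
After op 2 (branch): HEAD=main@B [fix=B main=B]
After op 3 (branch): HEAD=main@B [fix=B main=B topic=B]
After op 4 (checkout): HEAD=fix@B [fix=B main=B topic=B]
After op 5 (reset): HEAD=fix@A [fix=A main=B topic=B]
After op 6 (branch): HEAD=fix@A [fix=A main=B topic=B work=A]

Answer: A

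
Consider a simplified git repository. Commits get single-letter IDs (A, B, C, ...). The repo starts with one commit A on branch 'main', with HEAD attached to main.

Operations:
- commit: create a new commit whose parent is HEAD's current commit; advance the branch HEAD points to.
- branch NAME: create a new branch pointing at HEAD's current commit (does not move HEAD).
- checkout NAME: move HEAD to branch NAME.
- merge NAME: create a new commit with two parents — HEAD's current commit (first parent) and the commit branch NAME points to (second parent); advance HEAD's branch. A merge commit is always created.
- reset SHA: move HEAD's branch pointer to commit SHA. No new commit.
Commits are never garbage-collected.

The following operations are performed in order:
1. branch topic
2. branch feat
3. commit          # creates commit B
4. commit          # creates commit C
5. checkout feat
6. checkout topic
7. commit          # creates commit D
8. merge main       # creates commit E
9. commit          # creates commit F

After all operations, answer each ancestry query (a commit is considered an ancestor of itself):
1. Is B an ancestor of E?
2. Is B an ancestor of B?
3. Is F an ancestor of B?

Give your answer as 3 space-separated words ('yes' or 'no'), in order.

After op 1 (branch): HEAD=main@A [main=A topic=A]
After op 2 (branch): HEAD=main@A [feat=A main=A topic=A]
After op 3 (commit): HEAD=main@B [feat=A main=B topic=A]
After op 4 (commit): HEAD=main@C [feat=A main=C topic=A]
After op 5 (checkout): HEAD=feat@A [feat=A main=C topic=A]
After op 6 (checkout): HEAD=topic@A [feat=A main=C topic=A]
After op 7 (commit): HEAD=topic@D [feat=A main=C topic=D]
After op 8 (merge): HEAD=topic@E [feat=A main=C topic=E]
After op 9 (commit): HEAD=topic@F [feat=A main=C topic=F]
ancestors(E) = {A,B,C,D,E}; B in? yes
ancestors(B) = {A,B}; B in? yes
ancestors(B) = {A,B}; F in? no

Answer: yes yes no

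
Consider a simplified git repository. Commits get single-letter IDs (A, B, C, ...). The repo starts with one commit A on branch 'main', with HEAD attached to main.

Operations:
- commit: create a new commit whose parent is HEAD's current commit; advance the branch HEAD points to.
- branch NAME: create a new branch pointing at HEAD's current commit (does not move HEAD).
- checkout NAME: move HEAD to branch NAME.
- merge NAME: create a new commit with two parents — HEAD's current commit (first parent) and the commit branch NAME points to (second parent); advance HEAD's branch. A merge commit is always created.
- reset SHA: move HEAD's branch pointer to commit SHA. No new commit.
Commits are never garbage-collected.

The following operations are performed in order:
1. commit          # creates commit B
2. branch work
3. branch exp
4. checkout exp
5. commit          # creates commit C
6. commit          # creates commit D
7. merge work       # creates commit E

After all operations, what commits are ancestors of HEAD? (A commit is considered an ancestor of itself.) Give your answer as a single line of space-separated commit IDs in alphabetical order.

After op 1 (commit): HEAD=main@B [main=B]
After op 2 (branch): HEAD=main@B [main=B work=B]
After op 3 (branch): HEAD=main@B [exp=B main=B work=B]
After op 4 (checkout): HEAD=exp@B [exp=B main=B work=B]
After op 5 (commit): HEAD=exp@C [exp=C main=B work=B]
After op 6 (commit): HEAD=exp@D [exp=D main=B work=B]
After op 7 (merge): HEAD=exp@E [exp=E main=B work=B]

Answer: A B C D E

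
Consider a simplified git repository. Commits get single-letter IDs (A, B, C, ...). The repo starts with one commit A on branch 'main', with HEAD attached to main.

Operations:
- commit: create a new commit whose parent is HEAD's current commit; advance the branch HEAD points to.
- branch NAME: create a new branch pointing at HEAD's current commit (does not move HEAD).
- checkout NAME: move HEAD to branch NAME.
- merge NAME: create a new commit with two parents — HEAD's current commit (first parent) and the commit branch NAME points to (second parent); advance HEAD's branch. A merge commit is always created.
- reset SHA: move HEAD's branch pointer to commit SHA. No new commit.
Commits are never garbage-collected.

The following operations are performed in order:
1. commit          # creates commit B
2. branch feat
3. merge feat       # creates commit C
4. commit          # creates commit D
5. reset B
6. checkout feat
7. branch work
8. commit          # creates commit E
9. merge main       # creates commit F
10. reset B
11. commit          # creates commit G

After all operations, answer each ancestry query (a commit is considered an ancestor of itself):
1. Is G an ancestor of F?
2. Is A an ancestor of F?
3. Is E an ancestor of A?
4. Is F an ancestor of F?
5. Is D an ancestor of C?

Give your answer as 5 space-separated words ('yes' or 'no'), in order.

Answer: no yes no yes no

Derivation:
After op 1 (commit): HEAD=main@B [main=B]
After op 2 (branch): HEAD=main@B [feat=B main=B]
After op 3 (merge): HEAD=main@C [feat=B main=C]
After op 4 (commit): HEAD=main@D [feat=B main=D]
After op 5 (reset): HEAD=main@B [feat=B main=B]
After op 6 (checkout): HEAD=feat@B [feat=B main=B]
After op 7 (branch): HEAD=feat@B [feat=B main=B work=B]
After op 8 (commit): HEAD=feat@E [feat=E main=B work=B]
After op 9 (merge): HEAD=feat@F [feat=F main=B work=B]
After op 10 (reset): HEAD=feat@B [feat=B main=B work=B]
After op 11 (commit): HEAD=feat@G [feat=G main=B work=B]
ancestors(F) = {A,B,E,F}; G in? no
ancestors(F) = {A,B,E,F}; A in? yes
ancestors(A) = {A}; E in? no
ancestors(F) = {A,B,E,F}; F in? yes
ancestors(C) = {A,B,C}; D in? no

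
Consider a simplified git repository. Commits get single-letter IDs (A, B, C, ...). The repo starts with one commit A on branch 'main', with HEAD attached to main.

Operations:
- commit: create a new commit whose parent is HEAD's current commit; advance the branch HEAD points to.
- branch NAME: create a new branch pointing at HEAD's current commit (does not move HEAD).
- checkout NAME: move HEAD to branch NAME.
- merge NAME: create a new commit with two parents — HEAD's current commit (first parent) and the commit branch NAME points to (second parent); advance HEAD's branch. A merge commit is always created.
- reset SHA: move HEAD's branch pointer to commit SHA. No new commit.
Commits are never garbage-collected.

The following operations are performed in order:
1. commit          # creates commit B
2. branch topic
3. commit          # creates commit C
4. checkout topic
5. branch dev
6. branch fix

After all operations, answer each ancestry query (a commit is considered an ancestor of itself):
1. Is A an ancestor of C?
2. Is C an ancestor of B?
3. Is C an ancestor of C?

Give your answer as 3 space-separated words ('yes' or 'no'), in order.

After op 1 (commit): HEAD=main@B [main=B]
After op 2 (branch): HEAD=main@B [main=B topic=B]
After op 3 (commit): HEAD=main@C [main=C topic=B]
After op 4 (checkout): HEAD=topic@B [main=C topic=B]
After op 5 (branch): HEAD=topic@B [dev=B main=C topic=B]
After op 6 (branch): HEAD=topic@B [dev=B fix=B main=C topic=B]
ancestors(C) = {A,B,C}; A in? yes
ancestors(B) = {A,B}; C in? no
ancestors(C) = {A,B,C}; C in? yes

Answer: yes no yes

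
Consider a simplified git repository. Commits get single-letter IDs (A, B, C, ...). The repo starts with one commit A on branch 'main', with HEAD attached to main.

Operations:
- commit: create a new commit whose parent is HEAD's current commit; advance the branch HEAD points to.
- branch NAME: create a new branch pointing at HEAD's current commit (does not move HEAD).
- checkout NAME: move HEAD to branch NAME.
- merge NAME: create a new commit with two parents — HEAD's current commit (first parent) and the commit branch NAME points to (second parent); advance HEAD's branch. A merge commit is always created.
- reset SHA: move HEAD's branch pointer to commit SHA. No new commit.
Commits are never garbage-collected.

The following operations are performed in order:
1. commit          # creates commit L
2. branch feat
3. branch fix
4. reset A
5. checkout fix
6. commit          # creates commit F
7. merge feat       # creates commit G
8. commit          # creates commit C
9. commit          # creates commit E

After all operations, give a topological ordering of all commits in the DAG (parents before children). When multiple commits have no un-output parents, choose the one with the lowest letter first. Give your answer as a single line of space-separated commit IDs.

After op 1 (commit): HEAD=main@L [main=L]
After op 2 (branch): HEAD=main@L [feat=L main=L]
After op 3 (branch): HEAD=main@L [feat=L fix=L main=L]
After op 4 (reset): HEAD=main@A [feat=L fix=L main=A]
After op 5 (checkout): HEAD=fix@L [feat=L fix=L main=A]
After op 6 (commit): HEAD=fix@F [feat=L fix=F main=A]
After op 7 (merge): HEAD=fix@G [feat=L fix=G main=A]
After op 8 (commit): HEAD=fix@C [feat=L fix=C main=A]
After op 9 (commit): HEAD=fix@E [feat=L fix=E main=A]
commit A: parents=[]
commit C: parents=['G']
commit E: parents=['C']
commit F: parents=['L']
commit G: parents=['F', 'L']
commit L: parents=['A']

Answer: A L F G C E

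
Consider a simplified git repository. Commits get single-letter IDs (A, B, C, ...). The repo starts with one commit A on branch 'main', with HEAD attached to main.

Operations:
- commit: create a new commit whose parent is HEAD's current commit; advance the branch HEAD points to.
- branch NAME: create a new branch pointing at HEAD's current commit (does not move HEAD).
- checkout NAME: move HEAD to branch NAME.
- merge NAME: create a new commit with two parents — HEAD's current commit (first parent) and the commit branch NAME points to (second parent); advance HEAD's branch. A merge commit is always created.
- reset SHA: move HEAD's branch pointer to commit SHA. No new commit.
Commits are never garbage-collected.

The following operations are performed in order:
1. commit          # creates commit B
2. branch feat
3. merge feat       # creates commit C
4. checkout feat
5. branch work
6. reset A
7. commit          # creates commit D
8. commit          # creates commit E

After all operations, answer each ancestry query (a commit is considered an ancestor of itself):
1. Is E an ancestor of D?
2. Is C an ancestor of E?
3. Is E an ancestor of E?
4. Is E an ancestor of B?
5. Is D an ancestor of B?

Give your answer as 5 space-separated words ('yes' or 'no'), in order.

After op 1 (commit): HEAD=main@B [main=B]
After op 2 (branch): HEAD=main@B [feat=B main=B]
After op 3 (merge): HEAD=main@C [feat=B main=C]
After op 4 (checkout): HEAD=feat@B [feat=B main=C]
After op 5 (branch): HEAD=feat@B [feat=B main=C work=B]
After op 6 (reset): HEAD=feat@A [feat=A main=C work=B]
After op 7 (commit): HEAD=feat@D [feat=D main=C work=B]
After op 8 (commit): HEAD=feat@E [feat=E main=C work=B]
ancestors(D) = {A,D}; E in? no
ancestors(E) = {A,D,E}; C in? no
ancestors(E) = {A,D,E}; E in? yes
ancestors(B) = {A,B}; E in? no
ancestors(B) = {A,B}; D in? no

Answer: no no yes no no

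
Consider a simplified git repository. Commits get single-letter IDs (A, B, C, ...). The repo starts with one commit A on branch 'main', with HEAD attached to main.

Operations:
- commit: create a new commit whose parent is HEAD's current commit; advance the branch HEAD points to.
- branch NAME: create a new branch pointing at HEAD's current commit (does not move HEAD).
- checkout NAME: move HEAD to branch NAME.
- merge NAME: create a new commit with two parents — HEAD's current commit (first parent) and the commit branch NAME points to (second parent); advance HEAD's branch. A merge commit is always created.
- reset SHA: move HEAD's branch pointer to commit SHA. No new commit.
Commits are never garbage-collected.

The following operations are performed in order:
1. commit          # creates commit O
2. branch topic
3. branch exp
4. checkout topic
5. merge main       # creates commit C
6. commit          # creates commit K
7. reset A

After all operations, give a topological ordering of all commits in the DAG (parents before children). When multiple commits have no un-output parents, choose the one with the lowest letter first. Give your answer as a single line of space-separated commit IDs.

Answer: A O C K

Derivation:
After op 1 (commit): HEAD=main@O [main=O]
After op 2 (branch): HEAD=main@O [main=O topic=O]
After op 3 (branch): HEAD=main@O [exp=O main=O topic=O]
After op 4 (checkout): HEAD=topic@O [exp=O main=O topic=O]
After op 5 (merge): HEAD=topic@C [exp=O main=O topic=C]
After op 6 (commit): HEAD=topic@K [exp=O main=O topic=K]
After op 7 (reset): HEAD=topic@A [exp=O main=O topic=A]
commit A: parents=[]
commit C: parents=['O', 'O']
commit K: parents=['C']
commit O: parents=['A']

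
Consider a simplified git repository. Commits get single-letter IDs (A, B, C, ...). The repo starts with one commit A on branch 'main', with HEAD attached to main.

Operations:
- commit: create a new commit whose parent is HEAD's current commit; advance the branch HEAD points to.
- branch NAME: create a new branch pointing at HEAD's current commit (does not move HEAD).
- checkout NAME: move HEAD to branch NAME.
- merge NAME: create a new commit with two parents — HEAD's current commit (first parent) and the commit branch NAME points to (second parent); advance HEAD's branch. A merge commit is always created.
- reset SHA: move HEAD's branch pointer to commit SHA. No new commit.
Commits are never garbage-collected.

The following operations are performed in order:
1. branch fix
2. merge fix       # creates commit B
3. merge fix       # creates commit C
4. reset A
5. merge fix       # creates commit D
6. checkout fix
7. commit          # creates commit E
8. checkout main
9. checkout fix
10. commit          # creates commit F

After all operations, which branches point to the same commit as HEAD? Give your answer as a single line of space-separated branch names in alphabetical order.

After op 1 (branch): HEAD=main@A [fix=A main=A]
After op 2 (merge): HEAD=main@B [fix=A main=B]
After op 3 (merge): HEAD=main@C [fix=A main=C]
After op 4 (reset): HEAD=main@A [fix=A main=A]
After op 5 (merge): HEAD=main@D [fix=A main=D]
After op 6 (checkout): HEAD=fix@A [fix=A main=D]
After op 7 (commit): HEAD=fix@E [fix=E main=D]
After op 8 (checkout): HEAD=main@D [fix=E main=D]
After op 9 (checkout): HEAD=fix@E [fix=E main=D]
After op 10 (commit): HEAD=fix@F [fix=F main=D]

Answer: fix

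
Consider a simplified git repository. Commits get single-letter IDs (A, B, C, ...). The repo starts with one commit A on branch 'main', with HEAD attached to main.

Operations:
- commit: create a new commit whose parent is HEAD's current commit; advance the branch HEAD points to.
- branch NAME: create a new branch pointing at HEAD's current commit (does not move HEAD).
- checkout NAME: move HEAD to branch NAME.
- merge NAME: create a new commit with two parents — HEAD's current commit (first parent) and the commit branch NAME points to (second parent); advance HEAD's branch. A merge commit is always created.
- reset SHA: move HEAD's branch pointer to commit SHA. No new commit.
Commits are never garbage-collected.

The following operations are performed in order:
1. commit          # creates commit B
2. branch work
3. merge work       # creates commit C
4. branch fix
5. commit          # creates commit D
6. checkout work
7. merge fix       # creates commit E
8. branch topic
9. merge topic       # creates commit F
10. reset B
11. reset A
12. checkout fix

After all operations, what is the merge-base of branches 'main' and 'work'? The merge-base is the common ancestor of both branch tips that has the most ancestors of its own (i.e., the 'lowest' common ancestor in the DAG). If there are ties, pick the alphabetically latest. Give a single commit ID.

After op 1 (commit): HEAD=main@B [main=B]
After op 2 (branch): HEAD=main@B [main=B work=B]
After op 3 (merge): HEAD=main@C [main=C work=B]
After op 4 (branch): HEAD=main@C [fix=C main=C work=B]
After op 5 (commit): HEAD=main@D [fix=C main=D work=B]
After op 6 (checkout): HEAD=work@B [fix=C main=D work=B]
After op 7 (merge): HEAD=work@E [fix=C main=D work=E]
After op 8 (branch): HEAD=work@E [fix=C main=D topic=E work=E]
After op 9 (merge): HEAD=work@F [fix=C main=D topic=E work=F]
After op 10 (reset): HEAD=work@B [fix=C main=D topic=E work=B]
After op 11 (reset): HEAD=work@A [fix=C main=D topic=E work=A]
After op 12 (checkout): HEAD=fix@C [fix=C main=D topic=E work=A]
ancestors(main=D): ['A', 'B', 'C', 'D']
ancestors(work=A): ['A']
common: ['A']

Answer: A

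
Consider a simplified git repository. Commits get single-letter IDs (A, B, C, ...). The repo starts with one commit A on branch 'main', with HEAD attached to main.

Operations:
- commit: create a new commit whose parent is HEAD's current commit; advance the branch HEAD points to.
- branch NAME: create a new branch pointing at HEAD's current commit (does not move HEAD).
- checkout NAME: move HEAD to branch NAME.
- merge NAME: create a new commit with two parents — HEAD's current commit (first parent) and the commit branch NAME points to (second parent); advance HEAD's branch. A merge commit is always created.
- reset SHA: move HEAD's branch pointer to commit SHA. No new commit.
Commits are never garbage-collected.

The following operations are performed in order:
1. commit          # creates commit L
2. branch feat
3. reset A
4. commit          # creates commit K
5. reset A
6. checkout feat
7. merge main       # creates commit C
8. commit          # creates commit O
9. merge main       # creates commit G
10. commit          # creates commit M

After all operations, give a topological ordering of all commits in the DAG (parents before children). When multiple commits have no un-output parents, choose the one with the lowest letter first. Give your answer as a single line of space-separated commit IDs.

After op 1 (commit): HEAD=main@L [main=L]
After op 2 (branch): HEAD=main@L [feat=L main=L]
After op 3 (reset): HEAD=main@A [feat=L main=A]
After op 4 (commit): HEAD=main@K [feat=L main=K]
After op 5 (reset): HEAD=main@A [feat=L main=A]
After op 6 (checkout): HEAD=feat@L [feat=L main=A]
After op 7 (merge): HEAD=feat@C [feat=C main=A]
After op 8 (commit): HEAD=feat@O [feat=O main=A]
After op 9 (merge): HEAD=feat@G [feat=G main=A]
After op 10 (commit): HEAD=feat@M [feat=M main=A]
commit A: parents=[]
commit C: parents=['L', 'A']
commit G: parents=['O', 'A']
commit K: parents=['A']
commit L: parents=['A']
commit M: parents=['G']
commit O: parents=['C']

Answer: A K L C O G M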